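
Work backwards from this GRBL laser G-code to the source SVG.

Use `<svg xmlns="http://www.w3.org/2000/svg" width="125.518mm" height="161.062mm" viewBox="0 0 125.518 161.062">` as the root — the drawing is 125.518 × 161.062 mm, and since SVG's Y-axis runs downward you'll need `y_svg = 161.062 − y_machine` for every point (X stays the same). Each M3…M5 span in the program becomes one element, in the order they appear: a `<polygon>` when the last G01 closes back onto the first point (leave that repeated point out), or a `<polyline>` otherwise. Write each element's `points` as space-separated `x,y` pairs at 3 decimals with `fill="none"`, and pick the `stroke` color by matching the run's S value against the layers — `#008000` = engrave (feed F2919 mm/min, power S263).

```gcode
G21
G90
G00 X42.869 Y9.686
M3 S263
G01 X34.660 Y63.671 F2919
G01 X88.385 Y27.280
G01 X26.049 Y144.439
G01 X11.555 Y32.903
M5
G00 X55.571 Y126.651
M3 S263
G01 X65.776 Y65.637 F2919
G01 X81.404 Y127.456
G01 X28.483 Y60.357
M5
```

Machine Y-up, SVG Y-down with viewBox height 161.062, so y_svg = 161.062 − y_machine; X carries over. Every run uses S263, so all elements get stroke `#008000` (engrave).

Run 1: The run is open, so emit a `<polyline>` with points (Y-flipped): 42.869,151.376 34.660,97.391 88.385,133.782 26.049,16.623 11.555,128.159.

Run 2: The run is open, so emit a `<polyline>` with points (Y-flipped): 55.571,34.411 65.776,95.425 81.404,33.606 28.483,100.705.

<svg xmlns="http://www.w3.org/2000/svg" width="125.518mm" height="161.062mm" viewBox="0 0 125.518 161.062">
  <polyline points="42.869,151.376 34.660,97.391 88.385,133.782 26.049,16.623 11.555,128.159" fill="none" stroke="#008000"/>
  <polyline points="55.571,34.411 65.776,95.425 81.404,33.606 28.483,100.705" fill="none" stroke="#008000"/>
</svg>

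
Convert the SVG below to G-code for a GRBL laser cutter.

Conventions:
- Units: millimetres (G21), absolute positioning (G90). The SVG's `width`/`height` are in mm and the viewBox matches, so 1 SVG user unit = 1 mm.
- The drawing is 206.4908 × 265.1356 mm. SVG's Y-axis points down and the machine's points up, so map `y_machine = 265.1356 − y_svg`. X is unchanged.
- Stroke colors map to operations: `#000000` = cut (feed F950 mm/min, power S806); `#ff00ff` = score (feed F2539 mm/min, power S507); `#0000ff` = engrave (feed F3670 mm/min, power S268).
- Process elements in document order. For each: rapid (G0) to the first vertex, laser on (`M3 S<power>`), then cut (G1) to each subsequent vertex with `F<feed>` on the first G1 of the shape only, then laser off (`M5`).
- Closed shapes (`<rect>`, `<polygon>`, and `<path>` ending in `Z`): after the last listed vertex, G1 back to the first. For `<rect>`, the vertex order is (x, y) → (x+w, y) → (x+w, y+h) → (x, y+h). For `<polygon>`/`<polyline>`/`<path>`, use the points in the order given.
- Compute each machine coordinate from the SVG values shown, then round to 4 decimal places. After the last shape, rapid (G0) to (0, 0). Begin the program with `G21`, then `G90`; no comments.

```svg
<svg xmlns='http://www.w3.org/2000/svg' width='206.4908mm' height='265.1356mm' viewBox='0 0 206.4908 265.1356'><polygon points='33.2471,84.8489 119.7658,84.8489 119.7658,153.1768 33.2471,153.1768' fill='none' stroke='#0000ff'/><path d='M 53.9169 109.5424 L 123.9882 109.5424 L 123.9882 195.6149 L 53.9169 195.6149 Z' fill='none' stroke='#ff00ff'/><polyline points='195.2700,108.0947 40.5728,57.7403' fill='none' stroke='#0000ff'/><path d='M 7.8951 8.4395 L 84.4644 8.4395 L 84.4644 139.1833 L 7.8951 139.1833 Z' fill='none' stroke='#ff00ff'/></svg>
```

Since the viewBox matches the mm dimensions, user units are millimetres directly. The only transform is the Y-flip y_m = 265.1356 − y_svg.

Shape 1 is a rectangle drawn with `<polygon>`. Its stroke #0000ff means engrave at S268, F3670. After flipping Y the toolpath is (33.2471,180.2867) → (119.7658,180.2867) → (119.7658,111.9588) → (33.2471,111.9588) → (33.2471,180.2867), returning to the start.

Shape 2 is a rectangle drawn with `<path>`. Its stroke #ff00ff means score at S507, F2539. After flipping Y the toolpath is (53.9169,155.5932) → (123.9882,155.5932) → (123.9882,69.5207) → (53.9169,69.5207) → (53.9169,155.5932), returning to the start.

Shape 3 is a line segment drawn with `<polyline>`. Its stroke #0000ff means engrave at S268, F3670. After flipping Y the toolpath is (195.2700,157.0409) → (40.5728,207.3953).

Shape 4 is a rectangle drawn with `<path>`. Its stroke #ff00ff means score at S507, F2539. After flipping Y the toolpath is (7.8951,256.6961) → (84.4644,256.6961) → (84.4644,125.9523) → (7.8951,125.9523) → (7.8951,256.6961), returning to the start.

G21
G90
G0 X33.2471 Y180.2867
M3 S268
G1 X119.7658 Y180.2867 F3670
G1 X119.7658 Y111.9588
G1 X33.2471 Y111.9588
G1 X33.2471 Y180.2867
M5
G0 X53.9169 Y155.5932
M3 S507
G1 X123.9882 Y155.5932 F2539
G1 X123.9882 Y69.5207
G1 X53.9169 Y69.5207
G1 X53.9169 Y155.5932
M5
G0 X195.2700 Y157.0409
M3 S268
G1 X40.5728 Y207.3953 F3670
M5
G0 X7.8951 Y256.6961
M3 S507
G1 X84.4644 Y256.6961 F2539
G1 X84.4644 Y125.9523
G1 X7.8951 Y125.9523
G1 X7.8951 Y256.6961
M5
G0 X0.0000 Y0.0000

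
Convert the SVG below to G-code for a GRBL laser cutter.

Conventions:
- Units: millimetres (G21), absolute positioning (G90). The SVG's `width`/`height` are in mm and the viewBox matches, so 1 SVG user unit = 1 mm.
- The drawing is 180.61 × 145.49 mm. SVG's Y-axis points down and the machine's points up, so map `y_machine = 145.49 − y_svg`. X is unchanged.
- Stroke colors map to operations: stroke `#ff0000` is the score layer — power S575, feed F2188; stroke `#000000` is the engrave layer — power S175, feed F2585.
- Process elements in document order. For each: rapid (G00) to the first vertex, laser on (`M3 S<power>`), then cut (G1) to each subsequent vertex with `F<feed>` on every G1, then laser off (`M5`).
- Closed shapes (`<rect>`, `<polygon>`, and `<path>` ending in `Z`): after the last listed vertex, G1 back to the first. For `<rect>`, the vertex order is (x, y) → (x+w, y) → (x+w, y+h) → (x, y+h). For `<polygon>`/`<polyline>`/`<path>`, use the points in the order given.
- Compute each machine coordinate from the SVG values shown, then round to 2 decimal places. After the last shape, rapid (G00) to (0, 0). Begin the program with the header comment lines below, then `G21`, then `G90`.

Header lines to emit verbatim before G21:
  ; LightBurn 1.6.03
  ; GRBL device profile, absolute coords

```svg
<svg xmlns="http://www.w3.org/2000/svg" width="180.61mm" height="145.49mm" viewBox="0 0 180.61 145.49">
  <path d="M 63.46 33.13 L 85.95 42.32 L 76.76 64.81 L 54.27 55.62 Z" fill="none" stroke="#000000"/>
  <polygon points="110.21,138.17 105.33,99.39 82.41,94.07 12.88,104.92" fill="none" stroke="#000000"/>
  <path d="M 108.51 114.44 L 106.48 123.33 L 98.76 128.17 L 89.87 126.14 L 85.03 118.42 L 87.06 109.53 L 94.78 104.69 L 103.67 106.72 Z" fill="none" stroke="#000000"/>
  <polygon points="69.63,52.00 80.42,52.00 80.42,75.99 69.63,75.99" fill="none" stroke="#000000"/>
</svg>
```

1 u = 1 mm; y_m = 145.49 − y.

[1] `<path>` regular polygon, #000000→engrave S175 F2585: (63.46,112.36) → (85.95,103.17) → (76.76,80.68) → (54.27,89.87) → (63.46,112.36) (closed)

[2] `<polygon>` closed polygon, #000000→engrave S175 F2585: (110.21,7.32) → (105.33,46.10) → (82.41,51.42) → (12.88,40.57) → (110.21,7.32) (closed)

[3] `<path>` regular polygon, #000000→engrave S175 F2585: (108.51,31.05) → (106.48,22.16) → (98.76,17.32) → (89.87,19.35) → (85.03,27.07) → (87.06,35.96) → (94.78,40.80) → (103.67,38.77) → (108.51,31.05) (closed)

[4] `<polygon>` rectangle, #000000→engrave S175 F2585: (69.63,93.49) → (80.42,93.49) → (80.42,69.50) → (69.63,69.50) → (69.63,93.49) (closed)

; LightBurn 1.6.03
; GRBL device profile, absolute coords
G21
G90
G00 X63.46 Y112.36
M3 S175
G1 X85.95 Y103.17 F2585
G1 X76.76 Y80.68 F2585
G1 X54.27 Y89.87 F2585
G1 X63.46 Y112.36 F2585
M5
G00 X110.21 Y7.32
M3 S175
G1 X105.33 Y46.10 F2585
G1 X82.41 Y51.42 F2585
G1 X12.88 Y40.57 F2585
G1 X110.21 Y7.32 F2585
M5
G00 X108.51 Y31.05
M3 S175
G1 X106.48 Y22.16 F2585
G1 X98.76 Y17.32 F2585
G1 X89.87 Y19.35 F2585
G1 X85.03 Y27.07 F2585
G1 X87.06 Y35.96 F2585
G1 X94.78 Y40.80 F2585
G1 X103.67 Y38.77 F2585
G1 X108.51 Y31.05 F2585
M5
G00 X69.63 Y93.49
M3 S175
G1 X80.42 Y93.49 F2585
G1 X80.42 Y69.50 F2585
G1 X69.63 Y69.50 F2585
G1 X69.63 Y93.49 F2585
M5
G00 X0.00 Y0.00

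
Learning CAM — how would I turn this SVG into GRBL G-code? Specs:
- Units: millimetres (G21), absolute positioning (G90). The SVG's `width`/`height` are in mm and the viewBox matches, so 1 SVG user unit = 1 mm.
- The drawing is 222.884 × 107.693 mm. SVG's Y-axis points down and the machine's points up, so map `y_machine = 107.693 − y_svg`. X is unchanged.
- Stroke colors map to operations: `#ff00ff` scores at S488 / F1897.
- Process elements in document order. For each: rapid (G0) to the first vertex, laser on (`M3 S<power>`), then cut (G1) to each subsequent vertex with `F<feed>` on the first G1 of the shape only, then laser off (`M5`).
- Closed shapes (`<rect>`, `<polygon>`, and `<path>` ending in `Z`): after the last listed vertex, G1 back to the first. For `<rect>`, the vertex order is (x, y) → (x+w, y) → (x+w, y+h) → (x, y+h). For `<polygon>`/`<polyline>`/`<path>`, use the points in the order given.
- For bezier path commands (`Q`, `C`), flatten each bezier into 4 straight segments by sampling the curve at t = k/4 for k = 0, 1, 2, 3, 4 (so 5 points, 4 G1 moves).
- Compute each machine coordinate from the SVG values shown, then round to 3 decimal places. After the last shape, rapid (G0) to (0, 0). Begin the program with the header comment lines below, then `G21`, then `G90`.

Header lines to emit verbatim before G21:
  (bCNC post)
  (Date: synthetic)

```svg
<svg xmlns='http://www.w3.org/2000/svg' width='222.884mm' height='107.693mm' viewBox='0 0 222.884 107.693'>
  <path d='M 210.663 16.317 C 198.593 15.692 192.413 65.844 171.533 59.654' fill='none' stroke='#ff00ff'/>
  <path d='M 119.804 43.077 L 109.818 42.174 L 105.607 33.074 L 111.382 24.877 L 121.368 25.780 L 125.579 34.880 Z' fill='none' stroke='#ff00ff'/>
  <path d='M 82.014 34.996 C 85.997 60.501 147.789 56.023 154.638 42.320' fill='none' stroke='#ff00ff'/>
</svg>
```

1 u = 1 mm; y_m = 107.693 − y.

[1] `<path>` cubic bezier, #ff00ff→score S488 F1897: (210.663,91.376) → (202.393,83.998) → (194.402,67.621) → (184.758,52.287) → (171.533,48.039)

[2] `<path>` regular polygon, #ff00ff→score S488 F1897: (119.804,64.616) → (109.818,65.519) → (105.607,74.619) → (111.382,82.816) → (121.368,81.913) → (125.579,72.813) → (119.804,64.616) (closed)

[3] `<path>` cubic bezier, #ff00ff→score S488 F1897: (82.014,72.697) → (94.079,58.866) → (117.251,54.332) → (140.961,57.150) → (154.638,65.373)

(bCNC post)
(Date: synthetic)
G21
G90
G0 X210.663 Y91.376
M3 S488
G1 X202.393 Y83.998 F1897
G1 X194.402 Y67.621
G1 X184.758 Y52.287
G1 X171.533 Y48.039
M5
G0 X119.804 Y64.616
M3 S488
G1 X109.818 Y65.519 F1897
G1 X105.607 Y74.619
G1 X111.382 Y82.816
G1 X121.368 Y81.913
G1 X125.579 Y72.813
G1 X119.804 Y64.616
M5
G0 X82.014 Y72.697
M3 S488
G1 X94.079 Y58.866 F1897
G1 X117.251 Y54.332
G1 X140.961 Y57.150
G1 X154.638 Y65.373
M5
G0 X0.000 Y0.000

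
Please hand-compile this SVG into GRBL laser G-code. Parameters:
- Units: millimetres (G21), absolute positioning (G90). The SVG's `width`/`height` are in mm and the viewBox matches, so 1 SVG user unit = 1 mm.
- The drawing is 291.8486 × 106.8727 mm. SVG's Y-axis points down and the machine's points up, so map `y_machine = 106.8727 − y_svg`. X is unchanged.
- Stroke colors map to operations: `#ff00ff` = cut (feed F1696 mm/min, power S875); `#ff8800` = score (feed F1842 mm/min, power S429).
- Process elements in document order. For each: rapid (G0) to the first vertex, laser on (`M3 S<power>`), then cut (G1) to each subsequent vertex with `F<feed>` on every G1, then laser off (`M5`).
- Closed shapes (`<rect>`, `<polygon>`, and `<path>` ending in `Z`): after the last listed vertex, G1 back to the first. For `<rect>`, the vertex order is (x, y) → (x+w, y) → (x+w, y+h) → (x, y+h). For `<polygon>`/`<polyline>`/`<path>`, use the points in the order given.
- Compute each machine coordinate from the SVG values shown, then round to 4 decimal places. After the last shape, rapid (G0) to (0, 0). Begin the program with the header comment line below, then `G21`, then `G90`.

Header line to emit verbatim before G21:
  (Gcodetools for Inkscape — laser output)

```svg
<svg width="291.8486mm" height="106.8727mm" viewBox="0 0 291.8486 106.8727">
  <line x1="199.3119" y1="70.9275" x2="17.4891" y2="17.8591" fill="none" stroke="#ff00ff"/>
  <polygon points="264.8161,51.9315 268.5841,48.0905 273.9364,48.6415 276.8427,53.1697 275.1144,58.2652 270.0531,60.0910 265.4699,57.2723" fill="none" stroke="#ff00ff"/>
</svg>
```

viewBox `0 0 291.8486 106.8727` with mm width/height → 1 unit = 1 mm. Flip: y_m = 106.8727 − y_svg.

**Shape 1** — `<line>` line segment, stroke `#ff00ff` → cut (S875, F1696). Machine vertices: (199.3119,35.9452) → (17.4891,89.0136). Open path.

**Shape 2** — `<polygon>` regular polygon, stroke `#ff00ff` → cut (S875, F1696). Machine vertices: (264.8161,54.9412) → (268.5841,58.7822) → (273.9364,58.2312) → (276.8427,53.7030) → (275.1144,48.6075) → (270.0531,46.7817) → (265.4699,49.6004) → (264.8161,54.9412). Closed: final G1 returns to the first vertex.

(Gcodetools for Inkscape — laser output)
G21
G90
G0 X199.3119 Y35.9452
M3 S875
G1 X17.4891 Y89.0136 F1696
M5
G0 X264.8161 Y54.9412
M3 S875
G1 X268.5841 Y58.7822 F1696
G1 X273.9364 Y58.2312 F1696
G1 X276.8427 Y53.7030 F1696
G1 X275.1144 Y48.6075 F1696
G1 X270.0531 Y46.7817 F1696
G1 X265.4699 Y49.6004 F1696
G1 X264.8161 Y54.9412 F1696
M5
G0 X0.0000 Y0.0000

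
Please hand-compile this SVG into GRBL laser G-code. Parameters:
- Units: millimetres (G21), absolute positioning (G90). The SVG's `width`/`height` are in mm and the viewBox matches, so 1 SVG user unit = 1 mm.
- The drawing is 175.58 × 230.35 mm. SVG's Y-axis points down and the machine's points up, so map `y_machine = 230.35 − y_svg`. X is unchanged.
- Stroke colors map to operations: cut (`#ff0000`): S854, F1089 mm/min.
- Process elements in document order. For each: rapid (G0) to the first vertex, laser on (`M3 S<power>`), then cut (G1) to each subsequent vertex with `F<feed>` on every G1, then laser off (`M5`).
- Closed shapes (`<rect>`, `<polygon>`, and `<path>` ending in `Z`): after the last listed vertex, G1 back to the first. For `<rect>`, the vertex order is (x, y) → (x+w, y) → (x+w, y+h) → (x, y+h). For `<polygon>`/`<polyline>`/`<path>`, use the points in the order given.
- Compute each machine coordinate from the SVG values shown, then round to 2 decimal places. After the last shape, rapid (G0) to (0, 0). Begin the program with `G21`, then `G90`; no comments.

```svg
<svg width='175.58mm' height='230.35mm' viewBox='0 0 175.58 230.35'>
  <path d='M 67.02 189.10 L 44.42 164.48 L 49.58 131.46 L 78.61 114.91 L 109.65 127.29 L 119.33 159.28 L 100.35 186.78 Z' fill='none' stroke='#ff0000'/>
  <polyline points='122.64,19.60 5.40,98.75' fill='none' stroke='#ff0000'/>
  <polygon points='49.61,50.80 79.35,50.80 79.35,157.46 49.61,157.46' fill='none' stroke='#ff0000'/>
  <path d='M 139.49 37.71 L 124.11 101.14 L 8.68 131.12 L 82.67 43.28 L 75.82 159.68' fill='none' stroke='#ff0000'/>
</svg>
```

viewBox `0 0 175.58 230.35` with mm width/height → 1 unit = 1 mm. Flip: y_m = 230.35 − y_svg.

**Shape 1** — `<path>` regular polygon, stroke `#ff0000` → cut (S854, F1089). Machine vertices: (67.02,41.25) → (44.42,65.87) → (49.58,98.89) → (78.61,115.44) → (109.65,103.06) → (119.33,71.07) → (100.35,43.57) → (67.02,41.25). Closed: final G1 returns to the first vertex.

**Shape 2** — `<polyline>` line segment, stroke `#ff0000` → cut (S854, F1089). Machine vertices: (122.64,210.75) → (5.40,131.60). Open path.

**Shape 3** — `<polygon>` rectangle, stroke `#ff0000` → cut (S854, F1089). Machine vertices: (49.61,179.55) → (79.35,179.55) → (79.35,72.89) → (49.61,72.89) → (49.61,179.55). Closed: final G1 returns to the first vertex.

**Shape 4** — `<path>` open polyline, stroke `#ff0000` → cut (S854, F1089). Machine vertices: (139.49,192.64) → (124.11,129.21) → (8.68,99.23) → (82.67,187.07) → (75.82,70.67). Open path.

G21
G90
G0 X67.02 Y41.25
M3 S854
G1 X44.42 Y65.87 F1089
G1 X49.58 Y98.89 F1089
G1 X78.61 Y115.44 F1089
G1 X109.65 Y103.06 F1089
G1 X119.33 Y71.07 F1089
G1 X100.35 Y43.57 F1089
G1 X67.02 Y41.25 F1089
M5
G0 X122.64 Y210.75
M3 S854
G1 X5.40 Y131.60 F1089
M5
G0 X49.61 Y179.55
M3 S854
G1 X79.35 Y179.55 F1089
G1 X79.35 Y72.89 F1089
G1 X49.61 Y72.89 F1089
G1 X49.61 Y179.55 F1089
M5
G0 X139.49 Y192.64
M3 S854
G1 X124.11 Y129.21 F1089
G1 X8.68 Y99.23 F1089
G1 X82.67 Y187.07 F1089
G1 X75.82 Y70.67 F1089
M5
G0 X0.00 Y0.00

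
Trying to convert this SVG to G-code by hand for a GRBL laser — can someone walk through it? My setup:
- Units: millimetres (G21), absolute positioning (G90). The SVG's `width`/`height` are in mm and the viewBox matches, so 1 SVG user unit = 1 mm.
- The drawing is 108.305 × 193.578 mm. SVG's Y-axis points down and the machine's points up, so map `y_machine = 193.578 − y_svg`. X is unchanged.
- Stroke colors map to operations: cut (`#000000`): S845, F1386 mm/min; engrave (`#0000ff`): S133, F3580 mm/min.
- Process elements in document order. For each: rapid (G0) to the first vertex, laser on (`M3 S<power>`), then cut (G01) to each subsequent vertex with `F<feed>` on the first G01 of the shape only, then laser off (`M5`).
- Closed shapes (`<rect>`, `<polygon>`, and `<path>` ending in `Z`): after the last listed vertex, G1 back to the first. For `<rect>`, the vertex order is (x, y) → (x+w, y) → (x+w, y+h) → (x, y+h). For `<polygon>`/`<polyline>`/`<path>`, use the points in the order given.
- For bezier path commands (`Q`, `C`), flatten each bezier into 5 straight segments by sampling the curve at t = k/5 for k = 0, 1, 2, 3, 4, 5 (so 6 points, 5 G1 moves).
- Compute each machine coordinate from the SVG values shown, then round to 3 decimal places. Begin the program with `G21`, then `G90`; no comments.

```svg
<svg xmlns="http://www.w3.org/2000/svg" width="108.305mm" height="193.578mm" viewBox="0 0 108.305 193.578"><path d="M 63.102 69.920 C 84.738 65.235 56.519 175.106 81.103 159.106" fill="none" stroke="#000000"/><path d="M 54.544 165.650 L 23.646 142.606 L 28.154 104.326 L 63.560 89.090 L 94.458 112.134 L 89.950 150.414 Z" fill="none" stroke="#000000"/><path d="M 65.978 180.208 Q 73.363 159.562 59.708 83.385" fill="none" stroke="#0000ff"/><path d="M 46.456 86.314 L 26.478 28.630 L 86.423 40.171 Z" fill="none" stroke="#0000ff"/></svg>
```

viewBox `0 0 108.305 193.578` with mm width/height → 1 unit = 1 mm. Flip: y_m = 193.578 − y_svg.

**Shape 1** — `<path>` cubic bezier, stroke `#000000` → cut (S845, F1386). Control points (SVG): P0=(63.102,69.920), P1=(84.738,65.235), P2=(56.519,175.106), P3=(81.103,159.106); sampled at t=k/5. Machine vertices: (63.102,123.658) → (70.922,114.646) → (71.705,89.680) → (70.378,60.303) → (71.868,38.053) → (81.103,34.472). Open path.

**Shape 2** — `<path>` regular polygon, stroke `#000000` → cut (S845, F1386). Machine vertices: (54.544,27.928) → (23.646,50.972) → (28.154,89.252) → (63.560,104.488) → (94.458,81.444) → (89.950,43.164) → (54.544,27.928). Closed: final G1 returns to the first vertex.

**Shape 3** — `<path>` quadratic bezier, stroke `#0000ff` → engrave (S133, F3580). Control points (SVG): P0=(65.978,180.208), P1=(73.363,159.562), P2=(59.708,83.385); sampled at t=k/5. Machine vertices: (65.978,13.370) → (68.090,23.850) → (68.520,38.772) → (67.266,58.136) → (64.328,81.943) → (59.708,110.193). Open path.

**Shape 4** — `<path>` regular polygon, stroke `#0000ff` → engrave (S133, F3580). Machine vertices: (46.456,107.264) → (26.478,164.948) → (86.423,153.407) → (46.456,107.264). Closed: final G1 returns to the first vertex.

G21
G90
G0 X63.102 Y123.658
M3 S845
G01 X70.922 Y114.646 F1386
G01 X71.705 Y89.680
G01 X70.378 Y60.303
G01 X71.868 Y38.053
G01 X81.103 Y34.472
M5
G0 X54.544 Y27.928
M3 S845
G01 X23.646 Y50.972 F1386
G01 X28.154 Y89.252
G01 X63.560 Y104.488
G01 X94.458 Y81.444
G01 X89.950 Y43.164
G01 X54.544 Y27.928
M5
G0 X65.978 Y13.370
M3 S133
G01 X68.090 Y23.850 F3580
G01 X68.520 Y38.772
G01 X67.266 Y58.136
G01 X64.328 Y81.943
G01 X59.708 Y110.193
M5
G0 X46.456 Y107.264
M3 S133
G01 X26.478 Y164.948 F3580
G01 X86.423 Y153.407
G01 X46.456 Y107.264
M5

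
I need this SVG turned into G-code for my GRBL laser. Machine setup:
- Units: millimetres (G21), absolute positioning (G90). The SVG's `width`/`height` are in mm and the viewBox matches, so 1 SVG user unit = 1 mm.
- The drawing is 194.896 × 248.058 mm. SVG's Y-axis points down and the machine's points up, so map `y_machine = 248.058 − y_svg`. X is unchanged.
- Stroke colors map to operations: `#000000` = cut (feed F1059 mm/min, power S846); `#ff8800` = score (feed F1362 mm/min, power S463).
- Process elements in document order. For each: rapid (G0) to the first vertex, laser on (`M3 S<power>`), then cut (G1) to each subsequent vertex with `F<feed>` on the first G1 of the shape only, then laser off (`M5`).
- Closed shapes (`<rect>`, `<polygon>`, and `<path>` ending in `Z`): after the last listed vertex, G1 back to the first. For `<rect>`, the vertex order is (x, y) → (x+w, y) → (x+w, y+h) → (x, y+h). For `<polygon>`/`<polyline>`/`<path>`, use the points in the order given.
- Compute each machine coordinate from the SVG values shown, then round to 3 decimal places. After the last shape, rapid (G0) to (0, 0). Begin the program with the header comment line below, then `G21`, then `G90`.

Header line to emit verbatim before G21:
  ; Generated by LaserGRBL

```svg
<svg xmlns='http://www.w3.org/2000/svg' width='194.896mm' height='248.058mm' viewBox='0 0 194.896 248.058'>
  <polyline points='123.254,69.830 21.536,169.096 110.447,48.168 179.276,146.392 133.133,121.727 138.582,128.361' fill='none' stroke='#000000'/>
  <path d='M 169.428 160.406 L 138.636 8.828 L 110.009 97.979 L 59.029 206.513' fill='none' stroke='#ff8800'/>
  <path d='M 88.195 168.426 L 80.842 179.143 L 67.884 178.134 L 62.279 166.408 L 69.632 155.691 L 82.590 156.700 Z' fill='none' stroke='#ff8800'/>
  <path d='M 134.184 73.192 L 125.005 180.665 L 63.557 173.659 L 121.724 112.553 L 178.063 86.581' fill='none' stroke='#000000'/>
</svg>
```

viewBox `0 0 194.896 248.058` with mm width/height → 1 unit = 1 mm. Flip: y_m = 248.058 − y_svg.

**Shape 1** — `<polyline>` open polyline, stroke `#000000` → cut (S846, F1059). Machine vertices: (123.254,178.228) → (21.536,78.962) → (110.447,199.890) → (179.276,101.666) → (133.133,126.331) → (138.582,119.697). Open path.

**Shape 2** — `<path>` open polyline, stroke `#ff8800` → score (S463, F1362). Machine vertices: (169.428,87.652) → (138.636,239.230) → (110.009,150.079) → (59.029,41.545). Open path.

**Shape 3** — `<path>` regular polygon, stroke `#ff8800` → score (S463, F1362). Machine vertices: (88.195,79.632) → (80.842,68.915) → (67.884,69.924) → (62.279,81.650) → (69.632,92.367) → (82.590,91.358) → (88.195,79.632). Closed: final G1 returns to the first vertex.

**Shape 4** — `<path>` open polyline, stroke `#000000` → cut (S846, F1059). Machine vertices: (134.184,174.866) → (125.005,67.393) → (63.557,74.399) → (121.724,135.505) → (178.063,161.477). Open path.

; Generated by LaserGRBL
G21
G90
G0 X123.254 Y178.228
M3 S846
G1 X21.536 Y78.962 F1059
G1 X110.447 Y199.890
G1 X179.276 Y101.666
G1 X133.133 Y126.331
G1 X138.582 Y119.697
M5
G0 X169.428 Y87.652
M3 S463
G1 X138.636 Y239.230 F1362
G1 X110.009 Y150.079
G1 X59.029 Y41.545
M5
G0 X88.195 Y79.632
M3 S463
G1 X80.842 Y68.915 F1362
G1 X67.884 Y69.924
G1 X62.279 Y81.650
G1 X69.632 Y92.367
G1 X82.590 Y91.358
G1 X88.195 Y79.632
M5
G0 X134.184 Y174.866
M3 S846
G1 X125.005 Y67.393 F1059
G1 X63.557 Y74.399
G1 X121.724 Y135.505
G1 X178.063 Y161.477
M5
G0 X0.000 Y0.000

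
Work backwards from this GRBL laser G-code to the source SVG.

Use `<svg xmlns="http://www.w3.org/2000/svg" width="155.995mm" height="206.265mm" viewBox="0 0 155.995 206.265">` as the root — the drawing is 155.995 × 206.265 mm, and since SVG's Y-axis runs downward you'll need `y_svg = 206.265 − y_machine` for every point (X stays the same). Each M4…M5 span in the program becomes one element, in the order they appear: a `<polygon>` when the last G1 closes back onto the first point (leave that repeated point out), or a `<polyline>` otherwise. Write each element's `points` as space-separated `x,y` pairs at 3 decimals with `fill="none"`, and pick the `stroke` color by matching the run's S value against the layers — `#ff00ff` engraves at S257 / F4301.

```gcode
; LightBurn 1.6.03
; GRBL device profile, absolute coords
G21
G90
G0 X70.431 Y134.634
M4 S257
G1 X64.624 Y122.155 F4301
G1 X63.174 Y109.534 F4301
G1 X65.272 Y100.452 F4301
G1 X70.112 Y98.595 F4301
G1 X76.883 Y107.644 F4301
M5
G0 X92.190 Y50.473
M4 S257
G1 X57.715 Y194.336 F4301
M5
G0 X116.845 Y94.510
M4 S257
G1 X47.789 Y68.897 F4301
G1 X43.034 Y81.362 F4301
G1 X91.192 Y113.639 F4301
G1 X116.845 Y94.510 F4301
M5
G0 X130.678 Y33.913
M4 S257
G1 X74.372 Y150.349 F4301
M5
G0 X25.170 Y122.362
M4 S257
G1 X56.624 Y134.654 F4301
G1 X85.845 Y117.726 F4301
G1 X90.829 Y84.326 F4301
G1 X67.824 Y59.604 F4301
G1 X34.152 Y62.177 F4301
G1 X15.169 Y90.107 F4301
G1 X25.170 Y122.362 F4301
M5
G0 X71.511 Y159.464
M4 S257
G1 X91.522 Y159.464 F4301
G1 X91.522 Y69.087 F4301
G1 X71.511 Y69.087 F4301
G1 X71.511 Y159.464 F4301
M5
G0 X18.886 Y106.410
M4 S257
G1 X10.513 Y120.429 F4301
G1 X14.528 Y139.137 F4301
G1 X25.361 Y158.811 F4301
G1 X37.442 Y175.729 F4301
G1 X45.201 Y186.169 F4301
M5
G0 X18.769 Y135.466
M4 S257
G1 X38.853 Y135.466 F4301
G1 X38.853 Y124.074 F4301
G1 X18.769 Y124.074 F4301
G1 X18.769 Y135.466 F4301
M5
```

<svg xmlns="http://www.w3.org/2000/svg" width="155.995mm" height="206.265mm" viewBox="0 0 155.995 206.265">
  <polyline points="70.431,71.631 64.624,84.110 63.174,96.731 65.272,105.813 70.112,107.670 76.883,98.621" fill="none" stroke="#ff00ff"/>
  <polyline points="92.190,155.792 57.715,11.929" fill="none" stroke="#ff00ff"/>
  <polygon points="116.845,111.755 47.789,137.368 43.034,124.903 91.192,92.626" fill="none" stroke="#ff00ff"/>
  <polyline points="130.678,172.352 74.372,55.916" fill="none" stroke="#ff00ff"/>
  <polygon points="25.170,83.903 56.624,71.611 85.845,88.539 90.829,121.939 67.824,146.661 34.152,144.088 15.169,116.158" fill="none" stroke="#ff00ff"/>
  <polygon points="71.511,46.801 91.522,46.801 91.522,137.178 71.511,137.178" fill="none" stroke="#ff00ff"/>
  <polyline points="18.886,99.855 10.513,85.836 14.528,67.128 25.361,47.454 37.442,30.536 45.201,20.096" fill="none" stroke="#ff00ff"/>
  <polygon points="18.769,70.799 38.853,70.799 38.853,82.191 18.769,82.191" fill="none" stroke="#ff00ff"/>
</svg>

Machine Y-up, SVG Y-down with viewBox height 206.265, so y_svg = 206.265 − y_machine; X carries over. Every run uses S257, so all elements get stroke `#ff00ff` (engrave).

Run 1: The run is open, so emit a `<polyline>` with points (Y-flipped): 70.431,71.631 64.624,84.110 63.174,96.731 65.272,105.813 70.112,107.670 76.883,98.621.

Run 2: The run is open, so emit a `<polyline>` with points (Y-flipped): 92.190,155.792 57.715,11.929.

Run 3: The run returns to its start, so emit a `<polygon>` with points (Y-flipped): 116.845,111.755 47.789,137.368 43.034,124.903 91.192,92.626.

Run 4: The run is open, so emit a `<polyline>` with points (Y-flipped): 130.678,172.352 74.372,55.916.

Run 5: The run returns to its start, so emit a `<polygon>` with points (Y-flipped): 25.170,83.903 56.624,71.611 85.845,88.539 90.829,121.939 67.824,146.661 34.152,144.088 15.169,116.158.

Run 6: The run returns to its start, so emit a `<polygon>` with points (Y-flipped): 71.511,46.801 91.522,46.801 91.522,137.178 71.511,137.178.

Run 7: The run is open, so emit a `<polyline>` with points (Y-flipped): 18.886,99.855 10.513,85.836 14.528,67.128 25.361,47.454 37.442,30.536 45.201,20.096.

Run 8: The run returns to its start, so emit a `<polygon>` with points (Y-flipped): 18.769,70.799 38.853,70.799 38.853,82.191 18.769,82.191.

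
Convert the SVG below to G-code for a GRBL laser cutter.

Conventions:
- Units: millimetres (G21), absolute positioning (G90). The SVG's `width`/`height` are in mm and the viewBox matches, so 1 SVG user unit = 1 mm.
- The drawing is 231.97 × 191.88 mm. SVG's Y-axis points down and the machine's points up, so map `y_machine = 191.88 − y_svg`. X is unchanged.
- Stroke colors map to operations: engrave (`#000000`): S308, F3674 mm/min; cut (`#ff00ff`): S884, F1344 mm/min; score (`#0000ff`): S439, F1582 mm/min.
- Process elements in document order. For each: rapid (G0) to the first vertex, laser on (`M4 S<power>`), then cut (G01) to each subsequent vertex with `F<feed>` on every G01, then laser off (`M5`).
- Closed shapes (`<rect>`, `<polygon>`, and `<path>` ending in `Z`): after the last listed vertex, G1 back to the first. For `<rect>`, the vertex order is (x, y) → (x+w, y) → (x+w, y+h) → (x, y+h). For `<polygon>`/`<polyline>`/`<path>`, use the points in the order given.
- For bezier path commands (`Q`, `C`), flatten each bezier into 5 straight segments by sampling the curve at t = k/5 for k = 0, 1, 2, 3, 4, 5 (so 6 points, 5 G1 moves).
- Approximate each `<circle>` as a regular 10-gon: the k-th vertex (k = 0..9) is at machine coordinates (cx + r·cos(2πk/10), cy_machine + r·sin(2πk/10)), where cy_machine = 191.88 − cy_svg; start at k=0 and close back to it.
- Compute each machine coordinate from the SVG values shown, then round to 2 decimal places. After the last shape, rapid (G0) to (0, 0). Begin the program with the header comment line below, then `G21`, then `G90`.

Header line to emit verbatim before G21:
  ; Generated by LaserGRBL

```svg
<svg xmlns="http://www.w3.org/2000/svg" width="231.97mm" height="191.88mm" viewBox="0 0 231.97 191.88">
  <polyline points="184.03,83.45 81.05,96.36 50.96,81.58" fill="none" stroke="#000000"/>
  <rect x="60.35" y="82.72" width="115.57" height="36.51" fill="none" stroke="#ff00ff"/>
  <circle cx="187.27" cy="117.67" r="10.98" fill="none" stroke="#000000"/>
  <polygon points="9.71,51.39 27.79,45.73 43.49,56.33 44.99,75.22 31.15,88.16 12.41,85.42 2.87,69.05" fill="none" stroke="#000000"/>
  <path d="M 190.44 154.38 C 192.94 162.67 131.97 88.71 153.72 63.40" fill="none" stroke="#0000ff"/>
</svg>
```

viewBox `0 0 231.97 191.88` with mm width/height → 1 unit = 1 mm. Flip: y_m = 191.88 − y_svg.

**Shape 1** — `<polyline>` open polyline, stroke `#000000` → engrave (S308, F3674). Machine vertices: (184.03,108.43) → (81.05,95.52) → (50.96,110.30). Open path.

**Shape 2** — `<rect>` rectangle, stroke `#ff00ff` → cut (S884, F1344). Machine vertices: (60.35,109.16) → (175.92,109.16) → (175.92,72.65) → (60.35,72.65) → (60.35,109.16). Closed: final G1 returns to the first vertex.

**Shape 3** — `<circle>` circle, stroke `#000000` → engrave (S308, F3674). Machine vertices: (198.25,74.21) → (196.15,80.66) → (190.66,84.65) → (183.88,84.65) → (178.39,80.66) → (176.29,74.21) → (178.39,67.76) → (183.88,63.77) → (190.66,63.77) → (196.15,67.76) → (198.25,74.21). Closed: final G1 returns to the first vertex.

**Shape 4** — `<polygon>` regular polygon, stroke `#000000` → engrave (S308, F3674). Machine vertices: (9.71,140.49) → (27.79,146.15) → (43.49,135.55) → (44.99,116.66) → (31.15,103.72) → (12.41,106.46) → (2.87,122.83) → (9.71,140.49). Closed: final G1 returns to the first vertex.

**Shape 5** — `<path>` cubic bezier, stroke `#0000ff` → score (S439, F1582). Control points (SVG): P0=(190.44,154.38), P1=(192.94,162.67), P2=(131.97,88.71), P3=(153.72,63.40); sampled at t=k/5. Machine vertices: (190.44,37.50) → (185.49,41.35) → (172.33,58.65) → (157.97,83.13) → (149.43,108.50) → (153.72,128.48). Open path.

; Generated by LaserGRBL
G21
G90
G0 X184.03 Y108.43
M4 S308
G01 X81.05 Y95.52 F3674
G01 X50.96 Y110.30 F3674
M5
G0 X60.35 Y109.16
M4 S884
G01 X175.92 Y109.16 F1344
G01 X175.92 Y72.65 F1344
G01 X60.35 Y72.65 F1344
G01 X60.35 Y109.16 F1344
M5
G0 X198.25 Y74.21
M4 S308
G01 X196.15 Y80.66 F3674
G01 X190.66 Y84.65 F3674
G01 X183.88 Y84.65 F3674
G01 X178.39 Y80.66 F3674
G01 X176.29 Y74.21 F3674
G01 X178.39 Y67.76 F3674
G01 X183.88 Y63.77 F3674
G01 X190.66 Y63.77 F3674
G01 X196.15 Y67.76 F3674
G01 X198.25 Y74.21 F3674
M5
G0 X9.71 Y140.49
M4 S308
G01 X27.79 Y146.15 F3674
G01 X43.49 Y135.55 F3674
G01 X44.99 Y116.66 F3674
G01 X31.15 Y103.72 F3674
G01 X12.41 Y106.46 F3674
G01 X2.87 Y122.83 F3674
G01 X9.71 Y140.49 F3674
M5
G0 X190.44 Y37.50
M4 S439
G01 X185.49 Y41.35 F1582
G01 X172.33 Y58.65 F1582
G01 X157.97 Y83.13 F1582
G01 X149.43 Y108.50 F1582
G01 X153.72 Y128.48 F1582
M5
G0 X0.00 Y0.00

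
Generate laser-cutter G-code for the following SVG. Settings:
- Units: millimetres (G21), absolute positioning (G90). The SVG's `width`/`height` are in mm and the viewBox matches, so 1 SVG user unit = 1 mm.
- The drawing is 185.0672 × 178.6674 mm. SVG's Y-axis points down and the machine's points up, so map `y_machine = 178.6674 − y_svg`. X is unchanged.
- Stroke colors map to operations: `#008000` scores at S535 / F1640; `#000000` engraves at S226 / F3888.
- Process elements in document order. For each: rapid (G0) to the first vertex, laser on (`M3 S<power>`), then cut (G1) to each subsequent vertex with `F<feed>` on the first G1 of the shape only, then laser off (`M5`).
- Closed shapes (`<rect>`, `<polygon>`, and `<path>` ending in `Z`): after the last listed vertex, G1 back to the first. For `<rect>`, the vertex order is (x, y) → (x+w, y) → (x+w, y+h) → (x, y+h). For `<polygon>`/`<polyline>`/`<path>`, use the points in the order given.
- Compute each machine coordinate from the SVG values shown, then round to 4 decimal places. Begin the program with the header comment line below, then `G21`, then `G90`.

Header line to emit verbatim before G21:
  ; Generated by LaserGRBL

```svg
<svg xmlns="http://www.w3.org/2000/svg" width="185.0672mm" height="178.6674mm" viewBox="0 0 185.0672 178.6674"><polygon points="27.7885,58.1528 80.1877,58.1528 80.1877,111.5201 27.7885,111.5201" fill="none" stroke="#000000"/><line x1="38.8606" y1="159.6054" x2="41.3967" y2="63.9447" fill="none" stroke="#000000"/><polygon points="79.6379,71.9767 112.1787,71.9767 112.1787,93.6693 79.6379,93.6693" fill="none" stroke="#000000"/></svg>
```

; Generated by LaserGRBL
G21
G90
G0 X27.7885 Y120.5146
M3 S226
G1 X80.1877 Y120.5146 F3888
G1 X80.1877 Y67.1473
G1 X27.7885 Y67.1473
G1 X27.7885 Y120.5146
M5
G0 X38.8606 Y19.0620
M3 S226
G1 X41.3967 Y114.7227 F3888
M5
G0 X79.6379 Y106.6907
M3 S226
G1 X112.1787 Y106.6907 F3888
G1 X112.1787 Y84.9981
G1 X79.6379 Y84.9981
G1 X79.6379 Y106.6907
M5

viewBox `0 0 185.0672 178.6674` with mm width/height → 1 unit = 1 mm. Flip: y_m = 178.6674 − y_svg.

**Shape 1** — `<polygon>` rectangle, stroke `#000000` → engrave (S226, F3888). Machine vertices: (27.7885,120.5146) → (80.1877,120.5146) → (80.1877,67.1473) → (27.7885,67.1473) → (27.7885,120.5146). Closed: final G1 returns to the first vertex.

**Shape 2** — `<line>` line segment, stroke `#000000` → engrave (S226, F3888). Machine vertices: (38.8606,19.0620) → (41.3967,114.7227). Open path.

**Shape 3** — `<polygon>` rectangle, stroke `#000000` → engrave (S226, F3888). Machine vertices: (79.6379,106.6907) → (112.1787,106.6907) → (112.1787,84.9981) → (79.6379,84.9981) → (79.6379,106.6907). Closed: final G1 returns to the first vertex.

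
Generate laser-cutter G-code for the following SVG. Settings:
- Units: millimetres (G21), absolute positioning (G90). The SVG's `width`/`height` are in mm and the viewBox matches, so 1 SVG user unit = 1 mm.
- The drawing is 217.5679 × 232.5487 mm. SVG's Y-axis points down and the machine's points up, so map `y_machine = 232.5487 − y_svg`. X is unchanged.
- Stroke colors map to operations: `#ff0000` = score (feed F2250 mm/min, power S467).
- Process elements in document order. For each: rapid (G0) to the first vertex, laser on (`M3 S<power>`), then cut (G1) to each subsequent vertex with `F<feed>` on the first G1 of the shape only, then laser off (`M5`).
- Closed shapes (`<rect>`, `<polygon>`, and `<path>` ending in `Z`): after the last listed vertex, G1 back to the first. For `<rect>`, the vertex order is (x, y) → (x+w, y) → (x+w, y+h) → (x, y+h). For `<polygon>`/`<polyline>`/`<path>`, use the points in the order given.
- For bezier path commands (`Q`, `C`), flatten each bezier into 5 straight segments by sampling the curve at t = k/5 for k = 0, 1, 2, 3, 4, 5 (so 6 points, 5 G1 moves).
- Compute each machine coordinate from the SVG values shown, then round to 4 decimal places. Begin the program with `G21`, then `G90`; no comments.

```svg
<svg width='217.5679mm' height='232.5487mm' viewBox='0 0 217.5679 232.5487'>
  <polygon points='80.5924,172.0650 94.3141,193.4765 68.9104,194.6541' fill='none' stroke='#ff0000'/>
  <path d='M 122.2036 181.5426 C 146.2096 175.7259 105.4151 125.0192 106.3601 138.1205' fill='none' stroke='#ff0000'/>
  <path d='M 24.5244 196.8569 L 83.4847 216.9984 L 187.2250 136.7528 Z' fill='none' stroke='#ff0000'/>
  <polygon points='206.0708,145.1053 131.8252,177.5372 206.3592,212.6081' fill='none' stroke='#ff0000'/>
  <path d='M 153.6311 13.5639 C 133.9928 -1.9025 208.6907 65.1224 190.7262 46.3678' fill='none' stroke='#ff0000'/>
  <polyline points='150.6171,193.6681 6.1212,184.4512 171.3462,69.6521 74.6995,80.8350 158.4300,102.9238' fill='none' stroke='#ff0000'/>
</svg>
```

Since the viewBox matches the mm dimensions, user units are millimetres directly. The only transform is the Y-flip y_m = 232.5487 − y_svg.

Shape 1 is a regular polygon drawn with `<polygon>`. Its stroke #ff0000 means score at S467, F2250. After flipping Y the toolpath is (80.5924,60.4837) → (94.3141,39.0722) → (68.9104,37.8946) → (80.5924,60.4837), returning to the start.

Shape 2 is a cubic bezier drawn with `<path>`. Its stroke #ff0000 means score at S467, F2250. After flipping Y the toolpath is (122.2036,51.0061) → (129.6835,59.0133) → (126.7251,72.5767) → (118.4425,86.4786) → (109.9495,95.5016) → (106.3601,94.4282).

Shape 3 is a closed polygon drawn with `<path>`. Its stroke #ff0000 means score at S467, F2250. After flipping Y the toolpath is (24.5244,35.6918) → (83.4847,15.5503) → (187.2250,95.7959) → (24.5244,35.6918), returning to the start.

Shape 4 is a closed polygon drawn with `<polygon>`. Its stroke #ff0000 means score at S467, F2250. After flipping Y the toolpath is (206.0708,87.4434) → (131.8252,55.0115) → (206.3592,19.9406) → (206.0708,87.4434), returning to the start.

Shape 5 is a cubic bezier drawn with `<path>`. Its stroke #ff0000 means score at S467, F2250. After flipping Y the toolpath is (153.6311,218.9848) → (151.6725,219.7119) → (163.3786,208.7180) → (179.7736,194.0802) → (191.8814,183.8755) → (190.7262,186.1809).

Shape 6 is a open polyline drawn with `<polyline>`. Its stroke #ff0000 means score at S467, F2250. After flipping Y the toolpath is (150.6171,38.8806) → (6.1212,48.0975) → (171.3462,162.8966) → (74.6995,151.7137) → (158.4300,129.6249).

G21
G90
G0 X80.5924 Y60.4837
M3 S467
G1 X94.3141 Y39.0722 F2250
G1 X68.9104 Y37.8946
G1 X80.5924 Y60.4837
M5
G0 X122.2036 Y51.0061
M3 S467
G1 X129.6835 Y59.0133 F2250
G1 X126.7251 Y72.5767
G1 X118.4425 Y86.4786
G1 X109.9495 Y95.5016
G1 X106.3601 Y94.4282
M5
G0 X24.5244 Y35.6918
M3 S467
G1 X83.4847 Y15.5503 F2250
G1 X187.2250 Y95.7959
G1 X24.5244 Y35.6918
M5
G0 X206.0708 Y87.4434
M3 S467
G1 X131.8252 Y55.0115 F2250
G1 X206.3592 Y19.9406
G1 X206.0708 Y87.4434
M5
G0 X153.6311 Y218.9848
M3 S467
G1 X151.6725 Y219.7119 F2250
G1 X163.3786 Y208.7180
G1 X179.7736 Y194.0802
G1 X191.8814 Y183.8755
G1 X190.7262 Y186.1809
M5
G0 X150.6171 Y38.8806
M3 S467
G1 X6.1212 Y48.0975 F2250
G1 X171.3462 Y162.8966
G1 X74.6995 Y151.7137
G1 X158.4300 Y129.6249
M5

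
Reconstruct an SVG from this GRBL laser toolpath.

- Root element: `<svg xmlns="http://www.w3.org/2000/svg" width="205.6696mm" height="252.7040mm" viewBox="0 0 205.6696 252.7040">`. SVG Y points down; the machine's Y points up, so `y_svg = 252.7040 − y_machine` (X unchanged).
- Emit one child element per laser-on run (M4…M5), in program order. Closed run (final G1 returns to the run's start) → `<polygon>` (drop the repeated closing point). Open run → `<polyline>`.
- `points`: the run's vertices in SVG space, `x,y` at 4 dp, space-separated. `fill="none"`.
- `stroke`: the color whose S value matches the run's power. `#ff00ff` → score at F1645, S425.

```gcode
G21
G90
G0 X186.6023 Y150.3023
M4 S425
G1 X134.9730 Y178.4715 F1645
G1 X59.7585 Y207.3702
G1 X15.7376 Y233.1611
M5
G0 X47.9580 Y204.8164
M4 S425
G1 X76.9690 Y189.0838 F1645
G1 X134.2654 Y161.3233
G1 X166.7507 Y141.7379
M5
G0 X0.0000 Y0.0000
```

y_svg = 252.7040 − y_m. Every run uses S425, so all elements get stroke `#ff00ff` (score).

[1] open run; points: 186.6023,102.4017 134.9730,74.2325 59.7585,45.3338 15.7376,19.5429

[2] open run; points: 47.9580,47.8876 76.9690,63.6202 134.2654,91.3807 166.7507,110.9661

<svg xmlns="http://www.w3.org/2000/svg" width="205.6696mm" height="252.7040mm" viewBox="0 0 205.6696 252.7040">
  <polyline points="186.6023,102.4017 134.9730,74.2325 59.7585,45.3338 15.7376,19.5429" fill="none" stroke="#ff00ff"/>
  <polyline points="47.9580,47.8876 76.9690,63.6202 134.2654,91.3807 166.7507,110.9661" fill="none" stroke="#ff00ff"/>
</svg>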